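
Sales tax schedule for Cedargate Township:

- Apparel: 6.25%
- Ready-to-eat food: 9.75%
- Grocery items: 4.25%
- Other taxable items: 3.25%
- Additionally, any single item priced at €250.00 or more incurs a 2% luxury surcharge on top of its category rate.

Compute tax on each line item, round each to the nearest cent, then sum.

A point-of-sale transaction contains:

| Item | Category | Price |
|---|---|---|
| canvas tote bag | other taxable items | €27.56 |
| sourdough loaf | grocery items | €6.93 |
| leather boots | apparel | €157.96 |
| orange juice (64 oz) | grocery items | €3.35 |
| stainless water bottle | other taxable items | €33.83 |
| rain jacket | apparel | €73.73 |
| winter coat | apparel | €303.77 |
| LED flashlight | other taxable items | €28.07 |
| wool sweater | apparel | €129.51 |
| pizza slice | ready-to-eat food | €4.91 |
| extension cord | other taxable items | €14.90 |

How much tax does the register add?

€51.93

Canvas tote bag €27.56: other taxable items → 3.25% → €0.90
Sourdough loaf €6.93: grocery items → 4.25% → €0.29
Leather boots €157.96: apparel → 6.25% → €9.87
Orange juice (64 oz) €3.35: grocery items → 4.25% → €0.14
Stainless water bottle €33.83: other taxable items → 3.25% → €1.10
Rain jacket €73.73: apparel → 6.25% → €4.61
Winter coat €303.77: apparel → 6.25% + 2% surcharge = 8.25% → €25.06
LED flashlight €28.07: other taxable items → 3.25% → €0.91
Wool sweater €129.51: apparel → 6.25% → €8.09
Pizza slice €4.91: ready-to-eat food → 9.75% → €0.48
Extension cord €14.90: other taxable items → 3.25% → €0.48
Total tax = €0.90 + €0.29 + €9.87 + €0.14 + €1.10 + €4.61 + €25.06 + €0.91 + €8.09 + €0.48 + €0.48 = €51.93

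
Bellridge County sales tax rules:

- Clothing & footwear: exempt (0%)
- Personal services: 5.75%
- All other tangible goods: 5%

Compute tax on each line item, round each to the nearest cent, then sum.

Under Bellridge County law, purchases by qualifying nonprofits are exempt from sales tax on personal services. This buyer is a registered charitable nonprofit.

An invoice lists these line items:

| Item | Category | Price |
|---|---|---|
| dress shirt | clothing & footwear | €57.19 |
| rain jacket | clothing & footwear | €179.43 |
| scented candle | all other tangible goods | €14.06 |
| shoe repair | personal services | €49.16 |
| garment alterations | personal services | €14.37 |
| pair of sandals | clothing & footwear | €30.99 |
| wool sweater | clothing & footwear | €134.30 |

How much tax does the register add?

€0.70

Dress shirt €57.19: clothing & footwear → 0% → €0.00
Rain jacket €179.43: clothing & footwear → 0% → €0.00
Scented candle €14.06: all other tangible goods → 5% → €0.70
Shoe repair €49.16: personal services, buyer-exempt → 0% → €0.00
Garment alterations €14.37: personal services, buyer-exempt → 0% → €0.00
Pair of sandals €30.99: clothing & footwear → 0% → €0.00
Wool sweater €134.30: clothing & footwear → 0% → €0.00
Total tax = €0.70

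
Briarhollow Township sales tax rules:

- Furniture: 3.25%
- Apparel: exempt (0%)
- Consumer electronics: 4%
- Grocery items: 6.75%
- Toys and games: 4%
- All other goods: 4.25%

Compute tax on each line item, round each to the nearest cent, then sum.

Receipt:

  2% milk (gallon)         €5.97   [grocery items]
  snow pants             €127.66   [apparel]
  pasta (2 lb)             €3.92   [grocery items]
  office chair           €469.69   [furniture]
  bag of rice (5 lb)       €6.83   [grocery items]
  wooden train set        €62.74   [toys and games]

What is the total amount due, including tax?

€695.70

2% milk (gallon) €5.97: grocery items → 6.75% → €0.40
Snow pants €127.66: apparel → 0% → €0.00
Pasta (2 lb) €3.92: grocery items → 6.75% → €0.26
Office chair €469.69: furniture → 3.25% → €15.26
Bag of rice (5 lb) €6.83: grocery items → 6.75% → €0.46
Wooden train set €62.74: toys and games → 4% → €2.51
Subtotal = €676.81; tax = €18.89; total due = €695.70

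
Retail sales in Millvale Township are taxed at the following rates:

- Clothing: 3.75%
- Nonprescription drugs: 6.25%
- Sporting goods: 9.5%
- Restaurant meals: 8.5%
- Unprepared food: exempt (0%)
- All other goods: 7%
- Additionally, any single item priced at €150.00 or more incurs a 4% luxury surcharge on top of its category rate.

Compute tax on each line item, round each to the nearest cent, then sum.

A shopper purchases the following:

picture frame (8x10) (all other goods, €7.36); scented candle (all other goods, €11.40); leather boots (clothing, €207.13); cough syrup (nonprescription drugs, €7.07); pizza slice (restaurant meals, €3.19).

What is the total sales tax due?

€18.08

Picture frame (8x10) €7.36: all other goods → 7% → €0.52
Scented candle €11.40: all other goods → 7% → €0.80
Leather boots €207.13: clothing → 3.75% + 4% surcharge = 7.75% → €16.05
Cough syrup €7.07: nonprescription drugs → 6.25% → €0.44
Pizza slice €3.19: restaurant meals → 8.5% → €0.27
Total tax = €0.52 + €0.80 + €16.05 + €0.44 + €0.27 = €18.08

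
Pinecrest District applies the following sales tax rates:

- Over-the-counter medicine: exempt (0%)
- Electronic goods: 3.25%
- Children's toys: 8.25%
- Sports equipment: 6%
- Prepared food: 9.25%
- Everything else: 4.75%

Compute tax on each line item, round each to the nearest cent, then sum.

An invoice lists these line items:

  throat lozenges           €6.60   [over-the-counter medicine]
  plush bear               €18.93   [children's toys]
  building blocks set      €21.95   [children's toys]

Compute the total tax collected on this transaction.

€3.37

Throat lozenges €6.60: over-the-counter medicine → 0% → €0.00
Plush bear €18.93: children's toys → 8.25% → €1.56
Building blocks set €21.95: children's toys → 8.25% → €1.81
Total tax = €1.56 + €1.81 = €3.37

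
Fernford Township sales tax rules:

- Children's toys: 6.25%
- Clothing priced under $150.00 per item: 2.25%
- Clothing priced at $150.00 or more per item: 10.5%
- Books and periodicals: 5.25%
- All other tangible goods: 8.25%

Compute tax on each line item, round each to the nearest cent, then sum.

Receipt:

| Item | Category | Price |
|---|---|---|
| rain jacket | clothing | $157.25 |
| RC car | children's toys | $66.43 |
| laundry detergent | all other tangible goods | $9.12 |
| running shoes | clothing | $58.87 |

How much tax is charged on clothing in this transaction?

Rain jacket $157.25: clothing, $150.00 or more → 10.5% → $16.51
Running shoes $58.87: clothing, under $150.00 → 2.25% → $1.32
Tax on clothing = $16.51 + $1.32 = $17.83

$17.83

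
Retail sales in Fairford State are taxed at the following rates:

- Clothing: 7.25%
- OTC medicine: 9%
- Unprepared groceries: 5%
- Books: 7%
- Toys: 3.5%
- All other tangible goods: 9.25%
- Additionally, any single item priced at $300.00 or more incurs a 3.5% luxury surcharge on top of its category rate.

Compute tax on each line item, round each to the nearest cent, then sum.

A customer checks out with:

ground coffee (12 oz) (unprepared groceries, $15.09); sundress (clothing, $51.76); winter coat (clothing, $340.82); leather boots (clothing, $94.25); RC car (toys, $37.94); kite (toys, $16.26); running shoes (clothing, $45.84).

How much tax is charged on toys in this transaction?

RC car $37.94: toys → 3.5% → $1.33
Kite $16.26: toys → 3.5% → $0.57
Tax on toys = $1.33 + $0.57 = $1.90

$1.90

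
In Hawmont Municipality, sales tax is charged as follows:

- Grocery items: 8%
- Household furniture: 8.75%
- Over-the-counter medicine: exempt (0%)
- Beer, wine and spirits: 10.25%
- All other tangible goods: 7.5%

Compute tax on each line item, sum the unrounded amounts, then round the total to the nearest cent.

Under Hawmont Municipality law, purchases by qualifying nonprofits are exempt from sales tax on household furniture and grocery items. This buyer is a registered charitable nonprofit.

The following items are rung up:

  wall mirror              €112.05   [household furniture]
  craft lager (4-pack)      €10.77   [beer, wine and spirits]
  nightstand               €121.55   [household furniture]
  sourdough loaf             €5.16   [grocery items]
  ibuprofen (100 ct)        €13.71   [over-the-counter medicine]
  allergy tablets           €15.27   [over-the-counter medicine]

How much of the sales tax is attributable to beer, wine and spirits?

€1.10

Craft lager (4-pack) €10.77: beer, wine and spirits → 10.25% → €1.103925
Tax on beer, wine and spirits: unrounded sum = €1.103925 → €1.10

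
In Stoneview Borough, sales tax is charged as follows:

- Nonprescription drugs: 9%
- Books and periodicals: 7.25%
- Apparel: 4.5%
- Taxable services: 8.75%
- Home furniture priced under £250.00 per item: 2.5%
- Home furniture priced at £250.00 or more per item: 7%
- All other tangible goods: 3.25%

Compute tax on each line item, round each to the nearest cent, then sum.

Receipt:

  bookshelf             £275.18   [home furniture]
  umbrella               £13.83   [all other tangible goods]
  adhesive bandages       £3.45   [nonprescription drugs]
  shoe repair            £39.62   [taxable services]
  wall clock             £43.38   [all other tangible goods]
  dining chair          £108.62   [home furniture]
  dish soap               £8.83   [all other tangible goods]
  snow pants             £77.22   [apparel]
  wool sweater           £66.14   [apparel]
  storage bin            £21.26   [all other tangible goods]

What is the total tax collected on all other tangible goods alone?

Umbrella £13.83: all other tangible goods → 3.25% → £0.45
Wall clock £43.38: all other tangible goods → 3.25% → £1.41
Dish soap £8.83: all other tangible goods → 3.25% → £0.29
Storage bin £21.26: all other tangible goods → 3.25% → £0.69
Tax on all other tangible goods = £0.45 + £1.41 + £0.29 + £0.69 = £2.84

£2.84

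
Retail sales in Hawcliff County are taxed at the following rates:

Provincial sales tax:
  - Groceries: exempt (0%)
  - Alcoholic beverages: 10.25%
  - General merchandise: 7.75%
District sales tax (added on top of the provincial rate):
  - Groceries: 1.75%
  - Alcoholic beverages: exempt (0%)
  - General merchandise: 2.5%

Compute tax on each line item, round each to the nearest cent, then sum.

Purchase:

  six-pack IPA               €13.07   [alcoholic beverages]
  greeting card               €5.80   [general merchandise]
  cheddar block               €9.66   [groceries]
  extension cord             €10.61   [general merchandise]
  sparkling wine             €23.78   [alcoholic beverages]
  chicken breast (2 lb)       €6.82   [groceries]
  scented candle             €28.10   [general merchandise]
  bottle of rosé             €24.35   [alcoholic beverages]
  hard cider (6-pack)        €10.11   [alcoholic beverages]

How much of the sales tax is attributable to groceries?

€0.29

Cheddar block €9.66: groceries → 0% + 1.75% district = 1.75% → €0.17
Chicken breast (2 lb) €6.82: groceries → 0% + 1.75% district = 1.75% → €0.12
Tax on groceries = €0.17 + €0.12 = €0.29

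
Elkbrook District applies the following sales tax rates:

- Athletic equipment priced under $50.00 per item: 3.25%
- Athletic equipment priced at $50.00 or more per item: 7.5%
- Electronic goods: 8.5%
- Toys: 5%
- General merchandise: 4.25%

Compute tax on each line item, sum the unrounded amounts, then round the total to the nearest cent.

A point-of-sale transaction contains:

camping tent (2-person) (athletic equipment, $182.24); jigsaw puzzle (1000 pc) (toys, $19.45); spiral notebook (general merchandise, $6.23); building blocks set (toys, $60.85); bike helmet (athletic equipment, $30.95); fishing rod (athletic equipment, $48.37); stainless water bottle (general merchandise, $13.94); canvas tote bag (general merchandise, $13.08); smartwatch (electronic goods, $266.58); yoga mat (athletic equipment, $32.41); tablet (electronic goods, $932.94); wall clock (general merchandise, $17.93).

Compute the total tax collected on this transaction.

$125.45

Camping tent (2-person) $182.24: athletic equipment, $50.00 or more → 7.5% → $13.668
Jigsaw puzzle (1000 pc) $19.45: toys → 5% → $0.9725
Spiral notebook $6.23: general merchandise → 4.25% → $0.264775
Building blocks set $60.85: toys → 5% → $3.0425
Bike helmet $30.95: athletic equipment, under $50.00 → 3.25% → $1.005875
Fishing rod $48.37: athletic equipment, under $50.00 → 3.25% → $1.572025
Stainless water bottle $13.94: general merchandise → 4.25% → $0.59245
Canvas tote bag $13.08: general merchandise → 4.25% → $0.5559
Smartwatch $266.58: electronic goods → 8.5% → $22.6593
Yoga mat $32.41: athletic equipment, under $50.00 → 3.25% → $1.053325
Tablet $932.94: electronic goods → 8.5% → $79.2999
Wall clock $17.93: general merchandise → 4.25% → $0.762025
Unrounded tax sum = $125.448575 → $125.45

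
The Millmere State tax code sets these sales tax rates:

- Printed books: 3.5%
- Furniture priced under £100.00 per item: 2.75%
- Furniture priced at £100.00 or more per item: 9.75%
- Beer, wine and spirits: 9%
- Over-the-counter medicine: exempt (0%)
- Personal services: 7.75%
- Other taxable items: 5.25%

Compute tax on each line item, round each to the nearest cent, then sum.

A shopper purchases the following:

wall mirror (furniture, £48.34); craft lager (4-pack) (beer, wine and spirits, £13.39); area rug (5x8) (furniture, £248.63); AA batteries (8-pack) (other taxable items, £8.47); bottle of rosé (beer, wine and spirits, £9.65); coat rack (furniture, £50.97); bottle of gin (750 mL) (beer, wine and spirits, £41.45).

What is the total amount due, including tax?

Wall mirror £48.34: furniture, under £100.00 → 2.75% → £1.33
Craft lager (4-pack) £13.39: beer, wine and spirits → 9% → £1.21
Area rug (5x8) £248.63: furniture, £100.00 or more → 9.75% → £24.24
AA batteries (8-pack) £8.47: other taxable items → 5.25% → £0.44
Bottle of rosé £9.65: beer, wine and spirits → 9% → £0.87
Coat rack £50.97: furniture, under £100.00 → 2.75% → £1.40
Bottle of gin (750 mL) £41.45: beer, wine and spirits → 9% → £3.73
Subtotal = £420.90; tax = £33.22; total due = £454.12

£454.12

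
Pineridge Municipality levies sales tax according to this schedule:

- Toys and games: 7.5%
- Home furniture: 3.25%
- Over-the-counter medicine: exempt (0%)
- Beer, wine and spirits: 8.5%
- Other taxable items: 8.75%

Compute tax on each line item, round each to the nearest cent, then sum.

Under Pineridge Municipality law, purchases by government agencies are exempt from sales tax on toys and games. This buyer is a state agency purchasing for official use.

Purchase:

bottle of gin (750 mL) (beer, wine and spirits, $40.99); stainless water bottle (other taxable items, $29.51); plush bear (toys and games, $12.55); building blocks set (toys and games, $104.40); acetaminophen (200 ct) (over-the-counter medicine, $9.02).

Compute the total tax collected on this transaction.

Bottle of gin (750 mL) $40.99: beer, wine and spirits → 8.5% → $3.48
Stainless water bottle $29.51: other taxable items → 8.75% → $2.58
Plush bear $12.55: toys and games, buyer-exempt → 0% → $0.00
Building blocks set $104.40: toys and games, buyer-exempt → 0% → $0.00
Acetaminophen (200 ct) $9.02: over-the-counter medicine → 0% → $0.00
Total tax = $3.48 + $2.58 = $6.06

$6.06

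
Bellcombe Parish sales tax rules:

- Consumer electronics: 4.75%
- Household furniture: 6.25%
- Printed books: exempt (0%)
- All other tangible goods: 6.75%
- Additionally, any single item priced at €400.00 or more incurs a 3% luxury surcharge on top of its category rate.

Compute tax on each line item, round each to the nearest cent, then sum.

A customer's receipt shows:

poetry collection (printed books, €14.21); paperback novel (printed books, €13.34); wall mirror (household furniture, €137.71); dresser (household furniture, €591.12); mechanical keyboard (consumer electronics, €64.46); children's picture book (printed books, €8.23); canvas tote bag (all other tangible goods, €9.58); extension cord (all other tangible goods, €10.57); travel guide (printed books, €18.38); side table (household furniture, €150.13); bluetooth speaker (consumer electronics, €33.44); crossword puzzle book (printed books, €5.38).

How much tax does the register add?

Poetry collection €14.21: printed books → 0% → €0.00
Paperback novel €13.34: printed books → 0% → €0.00
Wall mirror €137.71: household furniture → 6.25% → €8.61
Dresser €591.12: household furniture → 6.25% + 3% surcharge = 9.25% → €54.68
Mechanical keyboard €64.46: consumer electronics → 4.75% → €3.06
Children's picture book €8.23: printed books → 0% → €0.00
Canvas tote bag €9.58: all other tangible goods → 6.75% → €0.65
Extension cord €10.57: all other tangible goods → 6.75% → €0.71
Travel guide €18.38: printed books → 0% → €0.00
Side table €150.13: household furniture → 6.25% → €9.38
Bluetooth speaker €33.44: consumer electronics → 4.75% → €1.59
Crossword puzzle book €5.38: printed books → 0% → €0.00
Total tax = €8.61 + €54.68 + €3.06 + €0.65 + €0.71 + €9.38 + €1.59 = €78.68

€78.68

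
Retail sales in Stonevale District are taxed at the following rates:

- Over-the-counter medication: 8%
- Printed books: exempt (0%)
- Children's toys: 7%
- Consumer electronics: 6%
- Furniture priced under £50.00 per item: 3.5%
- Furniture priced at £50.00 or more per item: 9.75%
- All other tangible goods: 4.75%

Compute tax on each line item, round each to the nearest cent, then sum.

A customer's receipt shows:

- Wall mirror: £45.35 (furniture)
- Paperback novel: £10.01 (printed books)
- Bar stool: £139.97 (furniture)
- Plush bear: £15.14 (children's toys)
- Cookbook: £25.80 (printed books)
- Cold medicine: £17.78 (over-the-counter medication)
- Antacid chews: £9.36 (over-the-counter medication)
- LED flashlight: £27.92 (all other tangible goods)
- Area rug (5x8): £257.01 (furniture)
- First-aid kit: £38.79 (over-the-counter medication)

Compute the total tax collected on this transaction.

£47.96

Wall mirror £45.35: furniture, under £50.00 → 3.5% → £1.59
Paperback novel £10.01: printed books → 0% → £0.00
Bar stool £139.97: furniture, £50.00 or more → 9.75% → £13.65
Plush bear £15.14: children's toys → 7% → £1.06
Cookbook £25.80: printed books → 0% → £0.00
Cold medicine £17.78: over-the-counter medication → 8% → £1.42
Antacid chews £9.36: over-the-counter medication → 8% → £0.75
LED flashlight £27.92: all other tangible goods → 4.75% → £1.33
Area rug (5x8) £257.01: furniture, £50.00 or more → 9.75% → £25.06
First-aid kit £38.79: over-the-counter medication → 8% → £3.10
Total tax = £1.59 + £13.65 + £1.06 + £1.42 + £0.75 + £1.33 + £25.06 + £3.10 = £47.96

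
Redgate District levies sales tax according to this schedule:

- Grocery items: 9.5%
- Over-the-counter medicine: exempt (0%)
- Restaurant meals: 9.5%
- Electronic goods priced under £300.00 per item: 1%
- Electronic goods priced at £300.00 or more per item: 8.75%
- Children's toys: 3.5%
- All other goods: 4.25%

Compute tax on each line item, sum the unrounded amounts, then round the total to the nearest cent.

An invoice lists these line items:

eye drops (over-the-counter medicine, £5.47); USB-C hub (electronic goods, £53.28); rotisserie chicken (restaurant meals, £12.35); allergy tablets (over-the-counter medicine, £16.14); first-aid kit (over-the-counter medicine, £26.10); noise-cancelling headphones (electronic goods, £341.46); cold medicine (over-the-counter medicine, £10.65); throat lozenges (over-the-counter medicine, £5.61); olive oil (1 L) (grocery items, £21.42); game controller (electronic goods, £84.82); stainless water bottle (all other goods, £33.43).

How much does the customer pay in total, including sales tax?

Eye drops £5.47: over-the-counter medicine → 0% → £0.00
USB-C hub £53.28: electronic goods, under £300.00 → 1% → £0.5328
Rotisserie chicken £12.35: restaurant meals → 9.5% → £1.17325
Allergy tablets £16.14: over-the-counter medicine → 0% → £0.00
First-aid kit £26.10: over-the-counter medicine → 0% → £0.00
Noise-cancelling headphones £341.46: electronic goods, £300.00 or more → 8.75% → £29.87775
Cold medicine £10.65: over-the-counter medicine → 0% → £0.00
Throat lozenges £5.61: over-the-counter medicine → 0% → £0.00
Olive oil (1 L) £21.42: grocery items → 9.5% → £2.0349
Game controller £84.82: electronic goods, under £300.00 → 1% → £0.8482
Stainless water bottle £33.43: all other goods → 4.25% → £1.420775
Subtotal = £610.73; unrounded tax = £35.887675 → £35.89; total due = £646.62

£646.62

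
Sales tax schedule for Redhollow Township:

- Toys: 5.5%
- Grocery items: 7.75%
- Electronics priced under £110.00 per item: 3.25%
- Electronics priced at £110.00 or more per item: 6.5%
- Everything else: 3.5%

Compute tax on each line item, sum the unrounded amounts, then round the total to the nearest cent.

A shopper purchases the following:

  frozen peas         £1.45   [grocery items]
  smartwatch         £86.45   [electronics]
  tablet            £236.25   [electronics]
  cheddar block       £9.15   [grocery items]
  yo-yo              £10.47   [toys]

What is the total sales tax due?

Frozen peas £1.45: grocery items → 7.75% → £0.112375
Smartwatch £86.45: electronics, under £110.00 → 3.25% → £2.809625
Tablet £236.25: electronics, £110.00 or more → 6.5% → £15.35625
Cheddar block £9.15: grocery items → 7.75% → £0.709125
Yo-yo £10.47: toys → 5.5% → £0.57585
Unrounded tax sum = £19.563225 → £19.56

£19.56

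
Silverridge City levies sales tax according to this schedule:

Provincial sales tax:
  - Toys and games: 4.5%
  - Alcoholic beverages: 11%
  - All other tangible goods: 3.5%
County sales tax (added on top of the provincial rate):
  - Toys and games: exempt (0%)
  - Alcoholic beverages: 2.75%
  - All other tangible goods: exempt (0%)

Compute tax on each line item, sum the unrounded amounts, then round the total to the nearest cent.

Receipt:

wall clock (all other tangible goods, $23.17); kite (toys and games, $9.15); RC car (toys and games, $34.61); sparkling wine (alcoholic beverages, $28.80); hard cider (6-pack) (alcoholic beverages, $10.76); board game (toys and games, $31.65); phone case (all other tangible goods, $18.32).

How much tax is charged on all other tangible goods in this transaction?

Wall clock $23.17: all other tangible goods → 3.5% + 0% county = 3.5% → $0.81095
Phone case $18.32: all other tangible goods → 3.5% + 0% county = 3.5% → $0.6412
Tax on all other tangible goods: unrounded sum = $1.45215 → $1.45

$1.45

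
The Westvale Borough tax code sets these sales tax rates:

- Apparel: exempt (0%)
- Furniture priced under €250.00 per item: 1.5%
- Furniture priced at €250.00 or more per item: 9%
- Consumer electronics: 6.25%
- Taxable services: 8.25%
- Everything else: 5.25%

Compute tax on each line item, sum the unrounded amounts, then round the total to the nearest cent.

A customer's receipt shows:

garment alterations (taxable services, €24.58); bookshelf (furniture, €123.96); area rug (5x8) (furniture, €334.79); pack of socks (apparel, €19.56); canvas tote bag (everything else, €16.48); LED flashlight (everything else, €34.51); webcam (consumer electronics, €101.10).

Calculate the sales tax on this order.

€43.01

Garment alterations €24.58: taxable services → 8.25% → €2.02785
Bookshelf €123.96: furniture, under €250.00 → 1.5% → €1.8594
Area rug (5x8) €334.79: furniture, €250.00 or more → 9% → €30.1311
Pack of socks €19.56: apparel → 0% → €0.00
Canvas tote bag €16.48: everything else → 5.25% → €0.8652
LED flashlight €34.51: everything else → 5.25% → €1.811775
Webcam €101.10: consumer electronics → 6.25% → €6.31875
Unrounded tax sum = €43.014075 → €43.01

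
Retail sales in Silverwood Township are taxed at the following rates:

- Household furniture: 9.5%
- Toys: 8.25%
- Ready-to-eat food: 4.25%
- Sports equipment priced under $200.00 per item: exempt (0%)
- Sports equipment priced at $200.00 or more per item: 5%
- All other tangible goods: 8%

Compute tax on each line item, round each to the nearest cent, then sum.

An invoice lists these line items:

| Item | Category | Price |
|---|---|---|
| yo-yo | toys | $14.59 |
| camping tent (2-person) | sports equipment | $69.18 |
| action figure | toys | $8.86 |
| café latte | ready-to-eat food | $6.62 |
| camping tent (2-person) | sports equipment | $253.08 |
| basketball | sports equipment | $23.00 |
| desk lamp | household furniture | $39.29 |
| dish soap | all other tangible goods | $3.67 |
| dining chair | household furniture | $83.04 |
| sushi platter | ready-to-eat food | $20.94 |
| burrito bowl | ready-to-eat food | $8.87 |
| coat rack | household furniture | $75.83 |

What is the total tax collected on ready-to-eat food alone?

$1.55

Café latte $6.62: ready-to-eat food → 4.25% → $0.28
Sushi platter $20.94: ready-to-eat food → 4.25% → $0.89
Burrito bowl $8.87: ready-to-eat food → 4.25% → $0.38
Tax on ready-to-eat food = $0.28 + $0.89 + $0.38 = $1.55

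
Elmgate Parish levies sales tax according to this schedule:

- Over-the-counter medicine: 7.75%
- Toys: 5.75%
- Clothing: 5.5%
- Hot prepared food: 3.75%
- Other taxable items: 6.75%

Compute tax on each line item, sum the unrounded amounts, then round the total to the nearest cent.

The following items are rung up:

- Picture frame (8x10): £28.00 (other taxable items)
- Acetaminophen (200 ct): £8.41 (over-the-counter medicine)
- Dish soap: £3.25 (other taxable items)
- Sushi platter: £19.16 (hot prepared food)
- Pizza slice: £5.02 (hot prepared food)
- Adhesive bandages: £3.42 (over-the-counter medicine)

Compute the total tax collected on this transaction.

Picture frame (8x10) £28.00: other taxable items → 6.75% → £1.89
Acetaminophen (200 ct) £8.41: over-the-counter medicine → 7.75% → £0.651775
Dish soap £3.25: other taxable items → 6.75% → £0.219375
Sushi platter £19.16: hot prepared food → 3.75% → £0.7185
Pizza slice £5.02: hot prepared food → 3.75% → £0.18825
Adhesive bandages £3.42: over-the-counter medicine → 7.75% → £0.26505
Unrounded tax sum = £3.93295 → £3.93

£3.93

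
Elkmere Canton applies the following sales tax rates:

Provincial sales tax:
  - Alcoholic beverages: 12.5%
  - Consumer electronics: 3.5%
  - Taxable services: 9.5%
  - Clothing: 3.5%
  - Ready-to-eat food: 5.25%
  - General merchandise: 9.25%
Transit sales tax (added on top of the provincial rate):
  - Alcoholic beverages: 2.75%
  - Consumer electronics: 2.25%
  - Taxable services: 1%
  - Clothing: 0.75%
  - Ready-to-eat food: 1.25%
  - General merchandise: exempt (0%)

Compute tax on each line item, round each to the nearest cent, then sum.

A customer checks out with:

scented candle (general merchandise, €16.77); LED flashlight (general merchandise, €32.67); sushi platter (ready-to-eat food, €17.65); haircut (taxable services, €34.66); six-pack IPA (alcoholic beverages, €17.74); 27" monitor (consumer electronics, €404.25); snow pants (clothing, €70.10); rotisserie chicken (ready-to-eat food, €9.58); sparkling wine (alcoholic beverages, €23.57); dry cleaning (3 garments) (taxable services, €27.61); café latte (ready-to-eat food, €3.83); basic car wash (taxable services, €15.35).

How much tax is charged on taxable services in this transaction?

€8.15

Haircut €34.66: taxable services → 9.5% + 1% transit = 10.5% → €3.64
Dry cleaning (3 garments) €27.61: taxable services → 9.5% + 1% transit = 10.5% → €2.90
Basic car wash €15.35: taxable services → 9.5% + 1% transit = 10.5% → €1.61
Tax on taxable services = €3.64 + €2.90 + €1.61 = €8.15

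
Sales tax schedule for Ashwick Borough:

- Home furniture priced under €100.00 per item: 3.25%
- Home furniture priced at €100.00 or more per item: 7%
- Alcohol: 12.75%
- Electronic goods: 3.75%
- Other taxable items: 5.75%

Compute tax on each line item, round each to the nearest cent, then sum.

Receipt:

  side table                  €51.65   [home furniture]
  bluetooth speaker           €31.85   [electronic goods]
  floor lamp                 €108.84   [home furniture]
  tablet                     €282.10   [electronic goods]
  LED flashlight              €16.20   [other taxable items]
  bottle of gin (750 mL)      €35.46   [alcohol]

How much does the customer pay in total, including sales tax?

€552.62

Side table €51.65: home furniture, under €100.00 → 3.25% → €1.68
Bluetooth speaker €31.85: electronic goods → 3.75% → €1.19
Floor lamp €108.84: home furniture, €100.00 or more → 7% → €7.62
Tablet €282.10: electronic goods → 3.75% → €10.58
LED flashlight €16.20: other taxable items → 5.75% → €0.93
Bottle of gin (750 mL) €35.46: alcohol → 12.75% → €4.52
Subtotal = €526.10; tax = €26.52; total due = €552.62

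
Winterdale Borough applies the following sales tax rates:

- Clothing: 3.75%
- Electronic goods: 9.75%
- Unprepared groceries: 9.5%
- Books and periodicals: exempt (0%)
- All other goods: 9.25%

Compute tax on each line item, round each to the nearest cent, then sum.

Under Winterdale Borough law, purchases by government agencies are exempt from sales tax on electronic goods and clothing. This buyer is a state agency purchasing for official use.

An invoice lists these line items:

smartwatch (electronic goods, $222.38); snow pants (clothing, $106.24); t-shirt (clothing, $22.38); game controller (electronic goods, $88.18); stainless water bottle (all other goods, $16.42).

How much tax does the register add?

$1.52

Smartwatch $222.38: electronic goods, buyer-exempt → 0% → $0.00
Snow pants $106.24: clothing, buyer-exempt → 0% → $0.00
T-shirt $22.38: clothing, buyer-exempt → 0% → $0.00
Game controller $88.18: electronic goods, buyer-exempt → 0% → $0.00
Stainless water bottle $16.42: all other goods → 9.25% → $1.52
Total tax = $1.52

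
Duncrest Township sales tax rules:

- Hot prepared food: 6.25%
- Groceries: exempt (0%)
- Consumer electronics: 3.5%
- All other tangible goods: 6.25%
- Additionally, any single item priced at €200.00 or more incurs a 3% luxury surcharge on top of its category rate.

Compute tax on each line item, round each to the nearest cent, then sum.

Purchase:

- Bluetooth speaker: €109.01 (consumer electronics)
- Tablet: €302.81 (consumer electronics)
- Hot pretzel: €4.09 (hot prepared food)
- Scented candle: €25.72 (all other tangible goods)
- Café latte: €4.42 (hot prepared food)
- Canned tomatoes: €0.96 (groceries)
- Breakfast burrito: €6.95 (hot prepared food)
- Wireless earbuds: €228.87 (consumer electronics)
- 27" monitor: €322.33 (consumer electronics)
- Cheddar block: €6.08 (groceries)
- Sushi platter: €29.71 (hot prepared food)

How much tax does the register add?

Bluetooth speaker €109.01: consumer electronics → 3.5% → €3.82
Tablet €302.81: consumer electronics → 3.5% + 3% surcharge = 6.5% → €19.68
Hot pretzel €4.09: hot prepared food → 6.25% → €0.26
Scented candle €25.72: all other tangible goods → 6.25% → €1.61
Café latte €4.42: hot prepared food → 6.25% → €0.28
Canned tomatoes €0.96: groceries → 0% → €0.00
Breakfast burrito €6.95: hot prepared food → 6.25% → €0.43
Wireless earbuds €228.87: consumer electronics → 3.5% + 3% surcharge = 6.5% → €14.88
27" monitor €322.33: consumer electronics → 3.5% + 3% surcharge = 6.5% → €20.95
Cheddar block €6.08: groceries → 0% → €0.00
Sushi platter €29.71: hot prepared food → 6.25% → €1.86
Total tax = €3.82 + €19.68 + €0.26 + €1.61 + €0.28 + €0.43 + €14.88 + €20.95 + €1.86 = €63.77

€63.77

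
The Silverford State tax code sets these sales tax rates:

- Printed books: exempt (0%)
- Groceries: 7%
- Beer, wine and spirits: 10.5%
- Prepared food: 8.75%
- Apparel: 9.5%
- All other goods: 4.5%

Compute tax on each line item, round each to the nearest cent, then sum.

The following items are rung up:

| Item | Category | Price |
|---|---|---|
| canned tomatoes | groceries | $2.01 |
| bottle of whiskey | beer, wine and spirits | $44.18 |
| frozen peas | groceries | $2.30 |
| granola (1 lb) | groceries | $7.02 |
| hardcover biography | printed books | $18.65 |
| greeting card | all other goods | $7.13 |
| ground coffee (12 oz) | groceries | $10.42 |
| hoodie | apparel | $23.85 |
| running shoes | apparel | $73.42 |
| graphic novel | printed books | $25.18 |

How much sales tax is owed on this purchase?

Canned tomatoes $2.01: groceries → 7% → $0.14
Bottle of whiskey $44.18: beer, wine and spirits → 10.5% → $4.64
Frozen peas $2.30: groceries → 7% → $0.16
Granola (1 lb) $7.02: groceries → 7% → $0.49
Hardcover biography $18.65: printed books → 0% → $0.00
Greeting card $7.13: all other goods → 4.5% → $0.32
Ground coffee (12 oz) $10.42: groceries → 7% → $0.73
Hoodie $23.85: apparel → 9.5% → $2.27
Running shoes $73.42: apparel → 9.5% → $6.97
Graphic novel $25.18: printed books → 0% → $0.00
Total tax = $0.14 + $4.64 + $0.16 + $0.49 + $0.32 + $0.73 + $2.27 + $6.97 = $15.72

$15.72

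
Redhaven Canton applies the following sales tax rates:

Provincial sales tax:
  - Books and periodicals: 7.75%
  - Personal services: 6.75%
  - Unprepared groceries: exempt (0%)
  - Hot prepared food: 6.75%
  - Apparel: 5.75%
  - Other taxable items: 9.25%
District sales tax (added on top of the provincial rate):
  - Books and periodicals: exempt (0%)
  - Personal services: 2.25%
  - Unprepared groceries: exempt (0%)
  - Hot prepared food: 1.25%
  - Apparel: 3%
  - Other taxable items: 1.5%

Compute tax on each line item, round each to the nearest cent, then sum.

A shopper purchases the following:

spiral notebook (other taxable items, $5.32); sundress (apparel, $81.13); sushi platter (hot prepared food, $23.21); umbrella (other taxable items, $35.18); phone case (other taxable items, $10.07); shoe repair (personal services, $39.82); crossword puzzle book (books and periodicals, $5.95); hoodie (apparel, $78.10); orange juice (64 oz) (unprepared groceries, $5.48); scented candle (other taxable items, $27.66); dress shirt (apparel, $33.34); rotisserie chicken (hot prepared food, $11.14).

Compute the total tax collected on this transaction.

$32.04

Spiral notebook $5.32: other taxable items → 9.25% + 1.5% district = 10.75% → $0.57
Sundress $81.13: apparel → 5.75% + 3% district = 8.75% → $7.10
Sushi platter $23.21: hot prepared food → 6.75% + 1.25% district = 8% → $1.86
Umbrella $35.18: other taxable items → 9.25% + 1.5% district = 10.75% → $3.78
Phone case $10.07: other taxable items → 9.25% + 1.5% district = 10.75% → $1.08
Shoe repair $39.82: personal services → 6.75% + 2.25% district = 9% → $3.58
Crossword puzzle book $5.95: books and periodicals → 7.75% + 0% district = 7.75% → $0.46
Hoodie $78.10: apparel → 5.75% + 3% district = 8.75% → $6.83
Orange juice (64 oz) $5.48: unprepared groceries → 0% + 0% district = 0% → $0.00
Scented candle $27.66: other taxable items → 9.25% + 1.5% district = 10.75% → $2.97
Dress shirt $33.34: apparel → 5.75% + 3% district = 8.75% → $2.92
Rotisserie chicken $11.14: hot prepared food → 6.75% + 1.25% district = 8% → $0.89
Total tax = $0.57 + $7.10 + $1.86 + $3.78 + $1.08 + $3.58 + $0.46 + $6.83 + $2.97 + $2.92 + $0.89 = $32.04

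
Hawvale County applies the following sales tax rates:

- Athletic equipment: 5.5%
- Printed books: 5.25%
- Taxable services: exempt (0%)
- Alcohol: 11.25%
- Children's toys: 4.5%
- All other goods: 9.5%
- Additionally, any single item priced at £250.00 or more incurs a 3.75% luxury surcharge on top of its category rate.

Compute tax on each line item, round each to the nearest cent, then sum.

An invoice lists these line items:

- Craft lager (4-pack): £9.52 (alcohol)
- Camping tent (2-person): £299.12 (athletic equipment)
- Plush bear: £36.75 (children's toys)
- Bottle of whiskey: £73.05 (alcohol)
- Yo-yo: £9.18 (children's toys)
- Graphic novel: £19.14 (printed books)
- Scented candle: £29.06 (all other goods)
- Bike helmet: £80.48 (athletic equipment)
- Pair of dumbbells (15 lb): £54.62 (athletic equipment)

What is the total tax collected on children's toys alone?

£2.06

Plush bear £36.75: children's toys → 4.5% → £1.65
Yo-yo £9.18: children's toys → 4.5% → £0.41
Tax on children's toys = £1.65 + £0.41 = £2.06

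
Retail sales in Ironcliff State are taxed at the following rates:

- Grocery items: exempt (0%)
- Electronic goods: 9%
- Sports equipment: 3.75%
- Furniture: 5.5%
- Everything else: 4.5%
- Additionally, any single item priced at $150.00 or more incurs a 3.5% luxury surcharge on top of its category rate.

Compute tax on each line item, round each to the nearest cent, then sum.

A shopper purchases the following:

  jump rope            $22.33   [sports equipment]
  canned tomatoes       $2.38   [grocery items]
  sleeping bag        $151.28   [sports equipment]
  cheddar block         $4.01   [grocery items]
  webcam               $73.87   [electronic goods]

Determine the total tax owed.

$18.46

Jump rope $22.33: sports equipment → 3.75% → $0.84
Canned tomatoes $2.38: grocery items → 0% → $0.00
Sleeping bag $151.28: sports equipment → 3.75% + 3.5% surcharge = 7.25% → $10.97
Cheddar block $4.01: grocery items → 0% → $0.00
Webcam $73.87: electronic goods → 9% → $6.65
Total tax = $0.84 + $10.97 + $6.65 = $18.46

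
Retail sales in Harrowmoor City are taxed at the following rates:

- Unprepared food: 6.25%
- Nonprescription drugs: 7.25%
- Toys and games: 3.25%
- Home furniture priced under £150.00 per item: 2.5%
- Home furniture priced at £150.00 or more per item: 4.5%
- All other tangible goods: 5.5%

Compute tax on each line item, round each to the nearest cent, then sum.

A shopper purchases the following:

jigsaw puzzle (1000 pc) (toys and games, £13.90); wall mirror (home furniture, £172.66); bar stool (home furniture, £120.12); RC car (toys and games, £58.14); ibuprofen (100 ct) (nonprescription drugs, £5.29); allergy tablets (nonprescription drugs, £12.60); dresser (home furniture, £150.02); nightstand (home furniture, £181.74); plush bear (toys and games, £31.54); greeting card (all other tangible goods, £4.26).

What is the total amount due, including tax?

Jigsaw puzzle (1000 pc) £13.90: toys and games → 3.25% → £0.45
Wall mirror £172.66: home furniture, £150.00 or more → 4.5% → £7.77
Bar stool £120.12: home furniture, under £150.00 → 2.5% → £3.00
RC car £58.14: toys and games → 3.25% → £1.89
Ibuprofen (100 ct) £5.29: nonprescription drugs → 7.25% → £0.38
Allergy tablets £12.60: nonprescription drugs → 7.25% → £0.91
Dresser £150.02: home furniture, £150.00 or more → 4.5% → £6.75
Nightstand £181.74: home furniture, £150.00 or more → 4.5% → £8.18
Plush bear £31.54: toys and games → 3.25% → £1.03
Greeting card £4.26: all other tangible goods → 5.5% → £0.23
Subtotal = £750.27; tax = £30.59; total due = £780.86

£780.86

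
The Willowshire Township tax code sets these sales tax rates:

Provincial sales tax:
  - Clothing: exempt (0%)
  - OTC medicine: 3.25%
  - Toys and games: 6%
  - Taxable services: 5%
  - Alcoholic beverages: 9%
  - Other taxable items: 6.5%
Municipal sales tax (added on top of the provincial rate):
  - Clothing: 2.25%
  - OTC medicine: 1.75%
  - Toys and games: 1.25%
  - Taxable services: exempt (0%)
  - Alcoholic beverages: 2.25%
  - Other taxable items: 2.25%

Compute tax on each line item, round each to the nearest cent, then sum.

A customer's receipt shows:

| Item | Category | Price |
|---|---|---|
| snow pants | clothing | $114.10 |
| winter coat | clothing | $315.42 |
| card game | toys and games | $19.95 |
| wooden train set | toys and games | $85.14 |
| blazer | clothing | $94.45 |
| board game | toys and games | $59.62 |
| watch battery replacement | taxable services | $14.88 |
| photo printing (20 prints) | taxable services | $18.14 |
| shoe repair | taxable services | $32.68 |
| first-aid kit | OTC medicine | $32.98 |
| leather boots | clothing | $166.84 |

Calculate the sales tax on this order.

Snow pants $114.10: clothing → 0% + 2.25% municipal = 2.25% → $2.57
Winter coat $315.42: clothing → 0% + 2.25% municipal = 2.25% → $7.10
Card game $19.95: toys and games → 6% + 1.25% municipal = 7.25% → $1.45
Wooden train set $85.14: toys and games → 6% + 1.25% municipal = 7.25% → $6.17
Blazer $94.45: clothing → 0% + 2.25% municipal = 2.25% → $2.13
Board game $59.62: toys and games → 6% + 1.25% municipal = 7.25% → $4.32
Watch battery replacement $14.88: taxable services → 5% + 0% municipal = 5% → $0.74
Photo printing (20 prints) $18.14: taxable services → 5% + 0% municipal = 5% → $0.91
Shoe repair $32.68: taxable services → 5% + 0% municipal = 5% → $1.63
First-aid kit $32.98: OTC medicine → 3.25% + 1.75% municipal = 5% → $1.65
Leather boots $166.84: clothing → 0% + 2.25% municipal = 2.25% → $3.75
Total tax = $2.57 + $7.10 + $1.45 + $6.17 + $2.13 + $4.32 + $0.74 + $0.91 + $1.63 + $1.65 + $3.75 = $32.42

$32.42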